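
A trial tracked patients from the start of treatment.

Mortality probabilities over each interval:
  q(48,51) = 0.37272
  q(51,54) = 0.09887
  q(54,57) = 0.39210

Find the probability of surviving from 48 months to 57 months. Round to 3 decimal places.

The overall survival probability is (1 − 0.37272) × (1 − 0.09887) × (1 − 0.39210).
= 0.62728 × 0.90113 × 0.60790 = 0.343622.

0.344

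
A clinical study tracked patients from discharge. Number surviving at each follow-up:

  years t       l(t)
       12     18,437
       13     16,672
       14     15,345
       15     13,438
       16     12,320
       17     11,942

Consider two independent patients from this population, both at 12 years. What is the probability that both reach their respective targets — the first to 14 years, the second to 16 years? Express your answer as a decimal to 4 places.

0.5562

p₁ = l(14)/l(12) = 15,345/18,437 = 0.832294; p₂ = l(16)/l(12) = 12,320/18,437 = 0.668222.
P(both) = p₁ × p₂ = 0.832294 × 0.668222 = 0.556157.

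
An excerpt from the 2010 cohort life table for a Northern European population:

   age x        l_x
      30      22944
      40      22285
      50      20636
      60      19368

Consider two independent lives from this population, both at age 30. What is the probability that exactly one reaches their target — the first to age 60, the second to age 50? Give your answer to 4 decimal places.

p₁ = l_60/l_30 = 19368/22944 = 0.844142; p₂ = l_50/l_30 = 20636/22944 = 0.899407.
P(exactly one) = p₁(1−p₂) + (1−p₁)p₂ = 0.084915 + 0.140180 = 0.225095.

0.2251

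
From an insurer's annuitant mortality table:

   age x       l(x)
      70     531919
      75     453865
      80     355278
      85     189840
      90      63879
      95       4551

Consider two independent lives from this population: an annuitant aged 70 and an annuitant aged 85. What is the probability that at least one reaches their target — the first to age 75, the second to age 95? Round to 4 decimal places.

p₁ = l(75)/l(70) = 453865/531919 = 0.853260; p₂ = l(95)/l(85) = 4551/189840 = 0.023973.
P(at least one) = 1 − (1−p₁)(1−p₂) = 1 − 0.146740 × 0.976027 = 0.856778.

0.8568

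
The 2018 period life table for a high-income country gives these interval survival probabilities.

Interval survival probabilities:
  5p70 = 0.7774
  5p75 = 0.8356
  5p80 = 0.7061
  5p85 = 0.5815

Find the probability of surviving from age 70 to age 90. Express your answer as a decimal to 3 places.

0.267

Survival from 70 to 90 is the product of surviving each interval: 0.7774 × 0.8356 × 0.7061 × 0.5815.
= 0.266722.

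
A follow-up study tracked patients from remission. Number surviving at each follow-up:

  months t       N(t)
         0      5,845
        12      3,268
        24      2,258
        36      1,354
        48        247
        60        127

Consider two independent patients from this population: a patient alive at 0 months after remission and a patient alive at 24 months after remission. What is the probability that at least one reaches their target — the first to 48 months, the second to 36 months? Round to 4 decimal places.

0.6166

p₁ = N(48)/N(0) = 247/5,845 = 0.042258; p₂ = N(36)/N(24) = 1,354/2,258 = 0.599646.
P(at least one) = 1 − (1−p₁)(1−p₂) = 1 − 0.957742 × 0.400354 = 0.616564.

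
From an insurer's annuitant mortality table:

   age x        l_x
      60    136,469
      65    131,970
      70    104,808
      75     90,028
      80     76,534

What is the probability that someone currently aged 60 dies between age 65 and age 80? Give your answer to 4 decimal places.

This is the probability of reaching 65 but not 80, conditional on being alive at 60: (l_65 − l_80) / l_60.
= (131,970 − 76,534) / 136,469 = 55,436 / 136,469 = 0.406217.

0.4062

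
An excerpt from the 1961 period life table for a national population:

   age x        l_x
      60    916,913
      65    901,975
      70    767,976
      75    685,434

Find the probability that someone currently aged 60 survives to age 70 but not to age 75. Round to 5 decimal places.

0.09002

This is the probability of reaching 70 but not 75, conditional on being alive at 60: (l_70 − l_75) / l_60.
= (767,976 − 685,434) / 916,913 = 82,542 / 916,913 = 0.090022.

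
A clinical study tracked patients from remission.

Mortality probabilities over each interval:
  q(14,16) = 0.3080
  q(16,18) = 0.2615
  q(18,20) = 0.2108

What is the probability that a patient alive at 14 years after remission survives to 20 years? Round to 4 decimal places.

0.4033

Survival from 14 to 20 is the product of surviving each interval: (1 − 0.3080) × (1 − 0.2615) × (1 − 0.2108).
= 0.6920 × 0.7385 × 0.7892 = 0.403314.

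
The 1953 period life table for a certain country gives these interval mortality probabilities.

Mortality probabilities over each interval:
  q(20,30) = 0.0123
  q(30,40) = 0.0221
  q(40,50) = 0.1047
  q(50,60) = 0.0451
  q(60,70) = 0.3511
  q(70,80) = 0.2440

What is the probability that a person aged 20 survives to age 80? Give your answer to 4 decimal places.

0.4051

The overall survival probability is (1 − 0.0123) × (1 − 0.0221) × (1 − 0.1047) × (1 − 0.0451) × (1 − 0.3511) × (1 − 0.2440).
= 0.9877 × 0.9779 × 0.8953 × 0.9549 × 0.6489 × 0.7560 = 0.405084.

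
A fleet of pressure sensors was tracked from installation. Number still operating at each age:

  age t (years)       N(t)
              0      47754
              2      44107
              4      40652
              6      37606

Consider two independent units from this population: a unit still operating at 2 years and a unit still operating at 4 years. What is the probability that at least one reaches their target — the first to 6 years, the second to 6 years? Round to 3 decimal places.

0.989

p₁ = N(6)/N(2) = 37606/44107 = 0.852608; p₂ = N(6)/N(4) = 37606/40652 = 0.925071.
P(at least one) = 1 − (1−p₁)(1−p₂) = 1 − 0.147392 × 0.074929 = 0.988956.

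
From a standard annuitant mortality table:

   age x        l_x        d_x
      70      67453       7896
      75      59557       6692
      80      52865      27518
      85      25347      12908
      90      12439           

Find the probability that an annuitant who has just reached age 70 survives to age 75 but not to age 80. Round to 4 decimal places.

We want 5|5q70 = (l_75 − l_80)/l_70.
This is the probability of reaching 75 but not 80, conditional on being alive at 70: (l_75 − l_80) / l_70.
= (59557 − 52865) / 67453 = 6692 / 67453 = 0.099210.

0.0992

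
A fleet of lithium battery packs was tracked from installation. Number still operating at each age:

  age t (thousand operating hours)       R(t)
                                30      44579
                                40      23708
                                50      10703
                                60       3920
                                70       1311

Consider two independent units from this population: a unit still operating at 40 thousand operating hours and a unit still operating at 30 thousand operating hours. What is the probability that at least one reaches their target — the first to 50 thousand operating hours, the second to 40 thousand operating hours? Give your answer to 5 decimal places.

p₁ = R(50)/R(40) = 10703/23708 = 0.451451; p₂ = R(40)/R(30) = 23708/44579 = 0.531820.
P(at least one) = 1 − (1−p₁)(1−p₂) = 1 − 0.548549 × 0.468180 = 0.743180.

0.74318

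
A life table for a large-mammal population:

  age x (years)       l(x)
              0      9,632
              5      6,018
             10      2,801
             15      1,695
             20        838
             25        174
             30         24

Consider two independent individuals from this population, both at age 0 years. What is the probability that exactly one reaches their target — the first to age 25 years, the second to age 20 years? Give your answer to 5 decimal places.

0.10192

p₁ = l(25)/l(0) = 174/9,632 = 0.018065; p₂ = l(20)/l(0) = 838/9,632 = 0.087002.
P(exactly one) = p₁(1−p₂) + (1−p₁)p₂ = 0.016493 + 0.085430 = 0.101924.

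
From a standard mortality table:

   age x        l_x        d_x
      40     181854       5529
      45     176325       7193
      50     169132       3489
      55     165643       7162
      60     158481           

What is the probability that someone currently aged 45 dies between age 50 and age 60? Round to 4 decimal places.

0.0604

We want 5|10q45 = (l_50 − l_60)/l_45.
This is the probability of reaching 50 but not 60, conditional on being alive at 45: (l_50 − l_60) / l_45.
= (169132 − 158481) / 176325 = 10651 / 176325 = 0.060406.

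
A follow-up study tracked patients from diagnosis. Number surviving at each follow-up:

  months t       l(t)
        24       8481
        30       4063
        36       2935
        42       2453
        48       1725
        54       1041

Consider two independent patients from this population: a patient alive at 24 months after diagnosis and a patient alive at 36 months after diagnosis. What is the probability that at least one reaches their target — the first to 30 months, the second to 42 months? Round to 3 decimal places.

0.914

p₁ = l(30)/l(24) = 4063/8481 = 0.479071; p₂ = l(42)/l(36) = 2453/2935 = 0.835775.
P(at least one) = 1 − (1−p₁)(1−p₂) = 1 − 0.520929 × 0.164225 = 0.914450.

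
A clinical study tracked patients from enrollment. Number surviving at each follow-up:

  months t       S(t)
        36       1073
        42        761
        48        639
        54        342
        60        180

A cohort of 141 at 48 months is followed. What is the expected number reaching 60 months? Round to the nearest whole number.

40

The relevant probability is 180/639 = 0.281690.
Expected number = 141 × 0.281690 = 40.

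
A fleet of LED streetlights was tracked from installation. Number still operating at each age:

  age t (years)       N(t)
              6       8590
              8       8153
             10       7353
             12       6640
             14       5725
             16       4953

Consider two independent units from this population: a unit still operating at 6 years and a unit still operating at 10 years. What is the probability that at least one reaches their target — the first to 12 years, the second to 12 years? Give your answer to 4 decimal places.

p₁ = N(12)/N(6) = 6640/8590 = 0.772992; p₂ = N(12)/N(10) = 6640/7353 = 0.903033.
P(at least one) = 1 − (1−p₁)(1−p₂) = 1 − 0.227008 × 0.096967 = 0.977988.

0.9780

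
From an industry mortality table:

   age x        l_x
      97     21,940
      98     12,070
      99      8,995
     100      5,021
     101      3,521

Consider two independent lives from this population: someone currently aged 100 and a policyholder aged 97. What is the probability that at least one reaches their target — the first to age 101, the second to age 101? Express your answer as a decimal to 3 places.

p₁ = l_101/l_100 = 3,521/5,021 = 0.701255; p₂ = l_101/l_97 = 3,521/21,940 = 0.160483.
P(at least one) = 1 − (1−p₁)(1−p₂) = 1 − 0.298745 × 0.839517 = 0.749198.

0.749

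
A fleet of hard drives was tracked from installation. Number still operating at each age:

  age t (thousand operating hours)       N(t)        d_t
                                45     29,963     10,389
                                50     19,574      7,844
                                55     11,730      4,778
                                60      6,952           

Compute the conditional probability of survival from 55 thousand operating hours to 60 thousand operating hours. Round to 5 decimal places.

0.59267

The conditional survival probability is N(60)/N(55) = 6,952/11,730 = 0.592668.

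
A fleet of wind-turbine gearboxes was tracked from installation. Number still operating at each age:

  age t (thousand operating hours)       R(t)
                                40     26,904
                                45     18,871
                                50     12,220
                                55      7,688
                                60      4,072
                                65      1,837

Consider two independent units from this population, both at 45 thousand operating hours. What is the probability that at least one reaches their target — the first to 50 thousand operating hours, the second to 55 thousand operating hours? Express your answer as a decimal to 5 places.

p₁ = R(50)/R(45) = 12,220/18,871 = 0.647554; p₂ = R(55)/R(45) = 7,688/18,871 = 0.407398.
P(at least one) = 1 − (1−p₁)(1−p₂) = 1 − 0.352446 × 0.592602 = 0.791140.

0.79114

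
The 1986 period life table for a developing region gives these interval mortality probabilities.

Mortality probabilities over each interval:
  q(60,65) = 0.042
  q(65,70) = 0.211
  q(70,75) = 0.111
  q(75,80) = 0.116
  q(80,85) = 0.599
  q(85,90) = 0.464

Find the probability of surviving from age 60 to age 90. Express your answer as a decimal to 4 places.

0.1277

The overall survival probability is (1 − 0.042) × (1 − 0.211) × (1 − 0.111) × (1 − 0.116) × (1 − 0.599) × (1 − 0.464).
= 0.958 × 0.789 × 0.889 × 0.884 × 0.401 × 0.536 = 0.127675.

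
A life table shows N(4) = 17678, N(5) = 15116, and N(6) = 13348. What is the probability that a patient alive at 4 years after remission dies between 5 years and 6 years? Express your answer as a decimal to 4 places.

This is the probability of reaching 5 but not 6, conditional on being alive at 4: (N(5) − N(6)) / N(4).
= (15116 − 13348) / 17678 = 1768 / 17678 = 0.100011.

0.1000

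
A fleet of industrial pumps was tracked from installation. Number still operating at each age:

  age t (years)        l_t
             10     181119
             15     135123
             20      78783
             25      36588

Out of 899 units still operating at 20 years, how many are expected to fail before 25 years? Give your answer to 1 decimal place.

481.5

The relevant probability is 1 − 36588/78783 = 0.535585.
Expected number = 899 × 0.535585 = 481.5.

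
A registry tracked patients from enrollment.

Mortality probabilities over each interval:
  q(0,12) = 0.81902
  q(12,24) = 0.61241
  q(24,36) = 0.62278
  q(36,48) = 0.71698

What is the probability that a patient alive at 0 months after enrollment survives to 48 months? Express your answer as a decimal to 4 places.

0.0075

The overall survival probability is (1 − 0.81902) × (1 − 0.61241) × (1 − 0.62278) × (1 − 0.71698).
= 0.18098 × 0.38759 × 0.37722 × 0.28302 = 0.007489.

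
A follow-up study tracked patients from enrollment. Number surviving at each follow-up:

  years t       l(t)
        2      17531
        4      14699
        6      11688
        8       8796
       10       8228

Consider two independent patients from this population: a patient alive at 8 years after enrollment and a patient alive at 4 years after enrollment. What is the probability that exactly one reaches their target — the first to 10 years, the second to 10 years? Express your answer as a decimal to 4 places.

p₁ = l(10)/l(8) = 8228/8796 = 0.935425; p₂ = l(10)/l(4) = 8228/14699 = 0.559766.
P(exactly one) = p₁(1−p₂) + (1−p₁)p₂ = 0.411806 + 0.036147 = 0.447953.

0.4480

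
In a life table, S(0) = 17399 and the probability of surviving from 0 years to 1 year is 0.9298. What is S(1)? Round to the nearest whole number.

16178

S(1) = S(0) × p = 17399 × 0.9298 = 16178.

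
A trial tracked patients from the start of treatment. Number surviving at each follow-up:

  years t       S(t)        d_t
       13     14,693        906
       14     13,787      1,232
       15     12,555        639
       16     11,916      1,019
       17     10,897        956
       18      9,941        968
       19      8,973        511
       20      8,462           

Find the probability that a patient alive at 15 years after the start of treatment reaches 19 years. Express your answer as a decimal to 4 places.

The conditional survival probability is S(19)/S(15) = 8,973/12,555 = 0.714695.

0.7147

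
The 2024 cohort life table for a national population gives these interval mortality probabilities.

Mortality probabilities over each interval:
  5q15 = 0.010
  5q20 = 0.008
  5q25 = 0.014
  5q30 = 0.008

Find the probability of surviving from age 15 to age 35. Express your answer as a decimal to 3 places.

0.961

The overall survival probability is (1 − 0.010) × (1 − 0.008) × (1 − 0.014) × (1 − 0.008).
= 0.990 × 0.992 × 0.986 × 0.992 = 0.960584.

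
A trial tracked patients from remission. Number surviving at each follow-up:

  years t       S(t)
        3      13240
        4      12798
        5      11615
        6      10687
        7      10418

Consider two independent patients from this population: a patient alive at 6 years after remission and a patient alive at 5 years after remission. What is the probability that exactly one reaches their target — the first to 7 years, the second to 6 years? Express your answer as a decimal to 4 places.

0.1010

p₁ = S(7)/S(6) = 10418/10687 = 0.974829; p₂ = S(6)/S(5) = 10687/11615 = 0.920103.
P(exactly one) = p₁(1−p₂) + (1−p₁)p₂ = 0.077886 + 0.023160 = 0.101046.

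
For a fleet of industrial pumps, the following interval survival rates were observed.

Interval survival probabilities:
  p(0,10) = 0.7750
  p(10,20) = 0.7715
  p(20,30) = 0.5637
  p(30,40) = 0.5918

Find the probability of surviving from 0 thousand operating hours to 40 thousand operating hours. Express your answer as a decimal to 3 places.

0.199

Chaining the interval survival probabilities: 0.7750 × 0.7715 × 0.5637 × 0.5918.
= 0.199462.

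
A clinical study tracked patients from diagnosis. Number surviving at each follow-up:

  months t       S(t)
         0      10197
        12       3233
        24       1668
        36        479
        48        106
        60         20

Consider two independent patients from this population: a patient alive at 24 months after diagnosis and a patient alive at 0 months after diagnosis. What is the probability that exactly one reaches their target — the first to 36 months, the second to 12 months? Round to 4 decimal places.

p₁ = S(36)/S(24) = 479/1668 = 0.287170; p₂ = S(12)/S(0) = 3233/10197 = 0.317054.
P(exactly one) = p₁(1−p₂) + (1−p₁)p₂ = 0.196122 + 0.226006 = 0.422127.

0.4221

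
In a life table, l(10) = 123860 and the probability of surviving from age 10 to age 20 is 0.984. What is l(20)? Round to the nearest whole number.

121878

l(20) = l(10) × p = 123860 × 0.984 = 121878.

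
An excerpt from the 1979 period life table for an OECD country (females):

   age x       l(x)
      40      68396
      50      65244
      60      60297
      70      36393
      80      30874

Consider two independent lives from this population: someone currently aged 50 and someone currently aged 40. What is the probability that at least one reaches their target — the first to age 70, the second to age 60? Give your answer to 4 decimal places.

0.9476

p₁ = l(70)/l(50) = 36393/65244 = 0.557798; p₂ = l(60)/l(40) = 60297/68396 = 0.881587.
P(at least one) = 1 − (1−p₁)(1−p₂) = 1 − 0.442202 × 0.118413 = 0.947638.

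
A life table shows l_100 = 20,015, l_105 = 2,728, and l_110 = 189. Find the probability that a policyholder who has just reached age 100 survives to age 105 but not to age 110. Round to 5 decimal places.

0.12685

This is the probability of reaching 105 but not 110, conditional on being alive at 100: (l_105 − l_110) / l_100.
= (2,728 − 189) / 20,015 = 2,539 / 20,015 = 0.126855.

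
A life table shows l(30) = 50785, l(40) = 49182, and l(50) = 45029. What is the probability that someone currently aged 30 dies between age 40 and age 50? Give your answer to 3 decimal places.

0.082

This is the probability of reaching 40 but not 50, conditional on being alive at 30: (l(40) − l(50)) / l(30).
= (49182 − 45029) / 50785 = 4153 / 50785 = 0.081776.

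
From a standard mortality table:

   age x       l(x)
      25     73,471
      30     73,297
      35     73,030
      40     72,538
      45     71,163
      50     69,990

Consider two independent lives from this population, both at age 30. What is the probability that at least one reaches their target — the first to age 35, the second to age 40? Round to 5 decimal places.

0.99996

p₁ = l(35)/l(30) = 73,030/73,297 = 0.996357; p₂ = l(40)/l(30) = 72,538/73,297 = 0.989645.
P(at least one) = 1 − (1−p₁)(1−p₂) = 1 − 0.003643 × 0.010355 = 0.999962.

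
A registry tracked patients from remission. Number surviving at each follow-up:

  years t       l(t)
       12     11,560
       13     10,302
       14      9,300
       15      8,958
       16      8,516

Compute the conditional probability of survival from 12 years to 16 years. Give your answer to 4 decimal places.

The conditional survival probability is l(16)/l(12) = 8,516/11,560 = 0.736678.

0.7367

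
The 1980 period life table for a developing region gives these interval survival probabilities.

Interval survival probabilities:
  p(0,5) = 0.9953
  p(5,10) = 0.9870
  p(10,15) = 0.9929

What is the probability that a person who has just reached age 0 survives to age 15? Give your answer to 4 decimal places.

Chaining the interval survival probabilities: 0.9953 × 0.9870 × 0.9929.
= 0.975386.

0.9754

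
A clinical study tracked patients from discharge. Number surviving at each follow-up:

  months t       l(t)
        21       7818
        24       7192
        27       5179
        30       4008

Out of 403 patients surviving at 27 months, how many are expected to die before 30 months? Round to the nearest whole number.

The relevant probability is 1 − 4008/5179 = 0.226105.
Expected number = 403 × 0.226105 = 91.

91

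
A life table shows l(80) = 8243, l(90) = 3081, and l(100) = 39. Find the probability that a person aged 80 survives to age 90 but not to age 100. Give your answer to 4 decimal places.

This is the probability of reaching 90 but not 100, conditional on being alive at 80: (l(90) − l(100)) / l(80).
= (3081 − 39) / 8243 = 3042 / 8243 = 0.369040.

0.3690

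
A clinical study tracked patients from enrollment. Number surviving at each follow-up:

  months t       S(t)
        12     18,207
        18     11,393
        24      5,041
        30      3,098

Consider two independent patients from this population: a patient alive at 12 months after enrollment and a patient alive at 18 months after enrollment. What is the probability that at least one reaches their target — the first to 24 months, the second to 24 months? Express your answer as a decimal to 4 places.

0.5968

p₁ = S(24)/S(12) = 5,041/18,207 = 0.276872; p₂ = S(24)/S(18) = 5,041/11,393 = 0.442465.
P(at least one) = 1 − (1−p₁)(1−p₂) = 1 − 0.723128 × 0.557535 = 0.596831.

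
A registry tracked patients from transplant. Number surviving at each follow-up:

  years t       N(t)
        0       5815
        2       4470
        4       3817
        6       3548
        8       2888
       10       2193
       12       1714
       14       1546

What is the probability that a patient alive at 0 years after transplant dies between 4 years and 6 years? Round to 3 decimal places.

0.046

This is the probability of reaching 4 but not 6, conditional on being alive at 0: (N(4) − N(6)) / N(0).
= (3817 − 3548) / 5815 = 269 / 5815 = 0.046260.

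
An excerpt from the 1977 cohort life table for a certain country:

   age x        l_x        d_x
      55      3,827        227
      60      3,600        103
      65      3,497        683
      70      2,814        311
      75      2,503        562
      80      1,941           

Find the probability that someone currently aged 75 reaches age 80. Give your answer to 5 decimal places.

0.77547

The conditional survival probability is l_80/l_75 = 1,941/2,503 = 0.775469.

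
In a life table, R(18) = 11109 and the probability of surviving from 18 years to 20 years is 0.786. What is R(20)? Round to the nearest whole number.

R(20) = R(18) × p = 11109 × 0.786 = 8732.

8732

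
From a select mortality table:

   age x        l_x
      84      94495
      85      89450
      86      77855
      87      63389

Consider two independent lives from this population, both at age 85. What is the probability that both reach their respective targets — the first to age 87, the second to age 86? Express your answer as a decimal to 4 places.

p₁ = l_87/l_85 = 63389/89450 = 0.708653; p₂ = l_86/l_85 = 77855/89450 = 0.870375.
P(both) = p₁ × p₂ = 0.708653 × 0.870375 = 0.616794.

0.6168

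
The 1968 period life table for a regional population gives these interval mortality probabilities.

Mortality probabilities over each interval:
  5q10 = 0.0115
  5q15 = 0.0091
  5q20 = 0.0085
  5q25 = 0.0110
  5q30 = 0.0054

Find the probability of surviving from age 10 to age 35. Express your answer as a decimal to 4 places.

Survival from 10 to 35 is the product of surviving each interval: (1 − 0.0115) × (1 − 0.0091) × (1 − 0.0085) × (1 − 0.0110) × (1 − 0.0054).
= 0.9885 × 0.9909 × 0.9915 × 0.9890 × 0.9946 = 0.955309.

0.9553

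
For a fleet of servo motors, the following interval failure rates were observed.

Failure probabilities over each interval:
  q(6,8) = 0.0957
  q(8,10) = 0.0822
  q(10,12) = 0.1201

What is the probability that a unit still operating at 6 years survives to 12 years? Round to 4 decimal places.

Chaining the interval survival probabilities: (1 − 0.0957) × (1 − 0.0822) × (1 − 0.1201).
= 0.9043 × 0.9178 × 0.8799 = 0.730288.

0.7303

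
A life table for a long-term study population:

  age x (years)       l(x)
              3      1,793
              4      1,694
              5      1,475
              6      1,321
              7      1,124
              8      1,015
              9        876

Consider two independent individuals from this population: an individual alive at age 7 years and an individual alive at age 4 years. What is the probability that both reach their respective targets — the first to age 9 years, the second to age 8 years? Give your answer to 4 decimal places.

p₁ = l(9)/l(7) = 876/1,124 = 0.779359; p₂ = l(8)/l(4) = 1,015/1,694 = 0.599174.
P(both) = p₁ × p₂ = 0.779359 × 0.599174 = 0.466972.

0.4670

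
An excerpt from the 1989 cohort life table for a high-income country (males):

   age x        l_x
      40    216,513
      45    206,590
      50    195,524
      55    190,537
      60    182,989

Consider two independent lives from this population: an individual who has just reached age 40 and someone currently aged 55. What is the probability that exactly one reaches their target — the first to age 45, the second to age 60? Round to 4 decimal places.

p₁ = l_45/l_40 = 206,590/216,513 = 0.954169; p₂ = l_60/l_55 = 182,989/190,537 = 0.960386.
P(exactly one) = p₁(1−p₂) + (1−p₁)p₂ = 0.037798 + 0.044015 = 0.081814.

0.0818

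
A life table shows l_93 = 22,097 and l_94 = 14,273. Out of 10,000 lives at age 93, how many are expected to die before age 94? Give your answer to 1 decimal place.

3540.8

The relevant probability is 1 − 14,273/22,097 = 0.354075.
Expected number = 10,000 × 0.354075 = 3540.8.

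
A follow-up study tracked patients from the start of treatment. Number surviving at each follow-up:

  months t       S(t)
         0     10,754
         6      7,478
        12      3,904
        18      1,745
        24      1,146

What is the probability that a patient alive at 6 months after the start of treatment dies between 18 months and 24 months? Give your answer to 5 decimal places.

This is the probability of reaching 18 but not 24, conditional on being alive at 6: (S(18) − S(24)) / S(6).
= (1,745 − 1,146) / 7,478 = 599 / 7,478 = 0.080102.

0.08010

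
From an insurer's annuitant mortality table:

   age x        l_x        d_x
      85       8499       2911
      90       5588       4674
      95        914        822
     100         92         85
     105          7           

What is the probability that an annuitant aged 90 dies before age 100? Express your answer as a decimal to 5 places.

P(die before 100 | alive at 90) = 1 − l_100/l_90 = 1 − 92/5588 = (5496)/5588 = 0.983536.

0.98354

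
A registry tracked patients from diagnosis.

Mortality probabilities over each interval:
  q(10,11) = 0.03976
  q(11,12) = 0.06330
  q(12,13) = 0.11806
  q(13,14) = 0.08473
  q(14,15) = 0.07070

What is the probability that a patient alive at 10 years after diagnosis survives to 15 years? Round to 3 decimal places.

0.675

Survival from 10 to 15 is the product of surviving each interval: (1 − 0.03976) × (1 − 0.06330) × (1 − 0.11806) × (1 − 0.08473) × (1 − 0.07070).
= 0.96024 × 0.93670 × 0.88194 × 0.91527 × 0.92930 = 0.674721.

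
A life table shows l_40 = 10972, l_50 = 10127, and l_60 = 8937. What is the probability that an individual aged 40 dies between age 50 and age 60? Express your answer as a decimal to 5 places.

We want 10|10q40 = (l_50 − l_60)/l_40.
This is the probability of reaching 50 but not 60, conditional on being alive at 40: (l_50 − l_60) / l_40.
= (10127 − 8937) / 10972 = 1190 / 10972 = 0.108458.

0.10846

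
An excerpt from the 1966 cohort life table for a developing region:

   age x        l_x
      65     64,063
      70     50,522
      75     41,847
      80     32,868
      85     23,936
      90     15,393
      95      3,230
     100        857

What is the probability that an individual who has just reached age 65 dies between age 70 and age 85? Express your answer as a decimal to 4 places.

This is the probability of reaching 70 but not 85, conditional on being alive at 65: (l_70 − l_85) / l_65.
= (50,522 − 23,936) / 64,063 = 26,586 / 64,063 = 0.414998.

0.4150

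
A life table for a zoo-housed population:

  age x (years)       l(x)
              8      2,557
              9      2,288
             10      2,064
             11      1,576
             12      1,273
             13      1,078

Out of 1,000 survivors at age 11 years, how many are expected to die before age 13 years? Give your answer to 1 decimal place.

The relevant probability is 1 − 1,078/1,576 = 0.315990.
Expected number = 1,000 × 0.315990 = 316.0.

316.0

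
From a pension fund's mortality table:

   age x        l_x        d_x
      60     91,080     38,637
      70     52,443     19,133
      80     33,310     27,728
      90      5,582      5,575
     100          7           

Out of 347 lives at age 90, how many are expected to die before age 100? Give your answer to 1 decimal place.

346.6

The relevant probability is 1 − 7/5,582 = 0.998746.
Expected number = 347 × 0.998746 = 346.6.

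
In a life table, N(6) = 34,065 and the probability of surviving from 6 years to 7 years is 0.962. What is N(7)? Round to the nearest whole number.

32771

N(7) = N(6) × p = 34,065 × 0.962 = 32771.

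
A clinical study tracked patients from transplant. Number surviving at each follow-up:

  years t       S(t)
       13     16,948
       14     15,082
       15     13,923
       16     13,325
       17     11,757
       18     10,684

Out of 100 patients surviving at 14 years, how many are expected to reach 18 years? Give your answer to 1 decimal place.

The relevant probability is 10,684/15,082 = 0.708394.
Expected number = 100 × 0.708394 = 70.8.

70.8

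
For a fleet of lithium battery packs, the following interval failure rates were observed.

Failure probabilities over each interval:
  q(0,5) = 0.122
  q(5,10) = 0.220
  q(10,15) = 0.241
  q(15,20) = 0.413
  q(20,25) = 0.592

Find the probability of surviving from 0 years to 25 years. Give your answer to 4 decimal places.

0.1245

P(survive 0→25) = (1 − 0.122) × (1 − 0.220) × (1 − 0.241) × (1 − 0.413) × (1 − 0.592).
= 0.878 × 0.780 × 0.759 × 0.587 × 0.408 = 0.124488.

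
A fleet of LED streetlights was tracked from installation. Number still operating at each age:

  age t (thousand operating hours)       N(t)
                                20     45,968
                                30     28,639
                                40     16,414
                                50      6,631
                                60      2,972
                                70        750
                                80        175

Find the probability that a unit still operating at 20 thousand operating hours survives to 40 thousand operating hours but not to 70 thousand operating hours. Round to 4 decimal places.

0.3408

This is the probability of reaching 40 but not 70, conditional on being operational at 20: (N(40) − N(70)) / N(20).
= (16,414 − 750) / 45,968 = 15,664 / 45,968 = 0.340759.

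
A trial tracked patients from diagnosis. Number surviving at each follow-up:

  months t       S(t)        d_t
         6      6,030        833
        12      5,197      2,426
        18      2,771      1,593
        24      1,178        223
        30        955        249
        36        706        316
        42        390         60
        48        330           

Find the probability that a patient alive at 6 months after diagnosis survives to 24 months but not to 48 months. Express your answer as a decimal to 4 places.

0.1406

This is the probability of reaching 24 but not 48, conditional on being alive at 6: (S(24) − S(48)) / S(6).
= (1,178 − 330) / 6,030 = 848 / 6,030 = 0.140630.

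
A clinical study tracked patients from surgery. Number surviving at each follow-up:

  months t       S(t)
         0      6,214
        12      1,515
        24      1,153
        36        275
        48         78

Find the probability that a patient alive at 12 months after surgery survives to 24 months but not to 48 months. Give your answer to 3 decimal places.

This is the probability of reaching 24 but not 48, conditional on being alive at 12: (S(24) − S(48)) / S(12).
= (1,153 − 78) / 1,515 = 1,075 / 1,515 = 0.709571.

0.710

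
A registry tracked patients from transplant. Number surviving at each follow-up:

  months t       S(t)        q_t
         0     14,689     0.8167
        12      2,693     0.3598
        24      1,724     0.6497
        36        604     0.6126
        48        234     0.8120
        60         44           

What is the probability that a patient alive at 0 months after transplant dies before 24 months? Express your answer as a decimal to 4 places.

0.8826

P(die before 24 | alive at 0) = 1 − S(24)/S(0) = 1 − 1,724/14,689 = (12,965)/14,689 = 0.882633.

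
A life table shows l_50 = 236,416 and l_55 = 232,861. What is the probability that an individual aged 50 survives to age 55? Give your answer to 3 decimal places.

0.985

The conditional survival probability is l_55/l_50 = 232,861/236,416 = 0.984963.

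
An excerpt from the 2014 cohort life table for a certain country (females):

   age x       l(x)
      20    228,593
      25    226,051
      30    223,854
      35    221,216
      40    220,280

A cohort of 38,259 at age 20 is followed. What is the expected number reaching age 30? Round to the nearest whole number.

The relevant probability is 223,854/228,593 = 0.979269.
Expected number = 38,259 × 0.979269 = 37466.

37466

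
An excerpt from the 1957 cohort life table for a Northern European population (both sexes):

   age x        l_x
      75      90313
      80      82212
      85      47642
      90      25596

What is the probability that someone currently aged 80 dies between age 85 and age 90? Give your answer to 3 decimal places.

0.268

This is the probability of reaching 85 but not 90, conditional on being alive at 80: (l_85 − l_90) / l_80.
= (47642 − 25596) / 82212 = 22046 / 82212 = 0.268160.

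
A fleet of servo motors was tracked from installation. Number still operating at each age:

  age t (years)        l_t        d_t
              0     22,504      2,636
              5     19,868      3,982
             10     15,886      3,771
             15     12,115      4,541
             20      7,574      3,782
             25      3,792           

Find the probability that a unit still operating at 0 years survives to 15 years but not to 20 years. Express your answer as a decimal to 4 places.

This is the probability of reaching 15 but not 20, conditional on being operational at 0: (l_15 − l_20) / l_0.
= (12,115 − 7,574) / 22,504 = 4,541 / 22,504 = 0.201786.

0.2018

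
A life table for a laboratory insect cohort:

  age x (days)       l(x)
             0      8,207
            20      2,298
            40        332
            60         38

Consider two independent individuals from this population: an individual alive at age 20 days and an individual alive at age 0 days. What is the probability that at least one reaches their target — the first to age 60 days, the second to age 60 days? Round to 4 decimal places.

p₁ = l(60)/l(20) = 38/2,298 = 0.016536; p₂ = l(60)/l(0) = 38/8,207 = 0.004630.
P(at least one) = 1 − (1−p₁)(1−p₂) = 1 − 0.983464 × 0.995370 = 0.021089.

0.0211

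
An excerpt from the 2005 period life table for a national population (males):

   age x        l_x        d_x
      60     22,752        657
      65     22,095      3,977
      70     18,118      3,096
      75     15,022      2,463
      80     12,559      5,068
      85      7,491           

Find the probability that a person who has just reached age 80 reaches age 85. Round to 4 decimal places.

0.5965

The conditional survival probability is l_85/l_80 = 7,491/12,559 = 0.596465.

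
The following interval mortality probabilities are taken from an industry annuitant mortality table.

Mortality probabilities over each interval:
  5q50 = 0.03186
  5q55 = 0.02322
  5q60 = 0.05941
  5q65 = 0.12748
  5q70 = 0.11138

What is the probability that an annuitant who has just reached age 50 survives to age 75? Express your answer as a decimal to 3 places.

0.690

Survival from 50 to 75 is the product of surviving each interval: (1 − 0.03186) × (1 − 0.02322) × (1 − 0.05941) × (1 − 0.12748) × (1 − 0.11138).
= 0.96814 × 0.97678 × 0.94059 × 0.87252 × 0.88862 = 0.689647.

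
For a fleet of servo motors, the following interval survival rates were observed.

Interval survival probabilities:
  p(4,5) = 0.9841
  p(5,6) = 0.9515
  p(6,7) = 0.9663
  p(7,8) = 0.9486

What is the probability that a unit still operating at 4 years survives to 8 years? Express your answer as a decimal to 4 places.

0.8583

P(survive 4→8) = 0.9841 × 0.9515 × 0.9663 × 0.9486.
= 0.858308.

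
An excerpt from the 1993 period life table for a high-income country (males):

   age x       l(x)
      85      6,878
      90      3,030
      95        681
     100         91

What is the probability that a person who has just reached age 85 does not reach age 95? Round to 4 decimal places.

0.9010

P(die before 95 | alive at 85) = 1 − l(95)/l(85) = 1 − 681/6,878 = (6,197)/6,878 = 0.900989.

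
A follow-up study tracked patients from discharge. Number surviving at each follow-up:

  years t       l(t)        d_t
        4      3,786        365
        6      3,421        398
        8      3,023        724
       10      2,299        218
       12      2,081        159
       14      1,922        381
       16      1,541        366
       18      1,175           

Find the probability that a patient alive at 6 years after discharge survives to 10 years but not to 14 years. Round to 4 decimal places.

0.1102

This is the probability of reaching 10 but not 14, conditional on being alive at 6: (l(10) − l(14)) / l(6).
= (2,299 − 1,922) / 3,421 = 377 / 3,421 = 0.110202.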